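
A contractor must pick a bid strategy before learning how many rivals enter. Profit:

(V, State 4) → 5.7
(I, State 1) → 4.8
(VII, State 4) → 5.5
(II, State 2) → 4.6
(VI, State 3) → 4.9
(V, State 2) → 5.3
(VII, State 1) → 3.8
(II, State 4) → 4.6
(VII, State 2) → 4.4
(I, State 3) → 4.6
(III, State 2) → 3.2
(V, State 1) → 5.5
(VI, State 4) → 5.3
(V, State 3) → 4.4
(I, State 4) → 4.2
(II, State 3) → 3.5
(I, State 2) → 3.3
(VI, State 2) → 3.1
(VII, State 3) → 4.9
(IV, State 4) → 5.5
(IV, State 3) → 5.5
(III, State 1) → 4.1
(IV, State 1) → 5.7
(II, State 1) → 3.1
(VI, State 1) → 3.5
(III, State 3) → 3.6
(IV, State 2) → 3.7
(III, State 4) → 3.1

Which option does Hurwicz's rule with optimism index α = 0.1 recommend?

I: 0.1·4.8 + 0.9·3.3 = 3.45
II: 0.1·4.6 + 0.9·3.1 = 3.25
III: 0.1·4.1 + 0.9·3.1 = 3.2
IV: 0.1·5.7 + 0.9·3.7 = 3.9
V: 0.1·5.7 + 0.9·4.4 = 4.53
VI: 0.1·5.3 + 0.9·3.1 = 3.32
VII: 0.1·5.5 + 0.9·3.8 = 3.97
Highest Hurwicz score = 4.53 → V.

V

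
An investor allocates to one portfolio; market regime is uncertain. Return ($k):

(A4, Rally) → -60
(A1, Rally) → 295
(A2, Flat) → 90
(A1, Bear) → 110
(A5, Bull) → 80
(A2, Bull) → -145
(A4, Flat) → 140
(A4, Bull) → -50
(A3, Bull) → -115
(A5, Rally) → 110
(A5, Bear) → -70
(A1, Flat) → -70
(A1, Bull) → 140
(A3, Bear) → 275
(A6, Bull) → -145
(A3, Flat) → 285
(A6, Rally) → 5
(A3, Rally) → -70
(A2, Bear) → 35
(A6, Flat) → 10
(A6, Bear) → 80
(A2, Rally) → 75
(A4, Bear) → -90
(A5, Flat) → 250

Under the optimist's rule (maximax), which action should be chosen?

A1

Row maxima: A1=295, A2=90, A3=285, A4=140, A5=250, A6=80
Best best-case = 295 → A1.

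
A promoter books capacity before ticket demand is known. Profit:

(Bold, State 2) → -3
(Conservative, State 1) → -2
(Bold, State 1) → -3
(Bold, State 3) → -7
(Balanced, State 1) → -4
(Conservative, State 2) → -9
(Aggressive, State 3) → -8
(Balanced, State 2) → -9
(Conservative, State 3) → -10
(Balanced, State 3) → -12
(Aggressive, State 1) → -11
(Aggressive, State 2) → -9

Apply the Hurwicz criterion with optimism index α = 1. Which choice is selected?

Conservative: 1·(-2) + 0·(-10) = -2
Balanced: 1·(-4) + 0·(-12) = -4
Aggressive: 1·(-8) + 0·(-11) = -8
Bold: 1·(-3) + 0·(-7) = -3
Highest Hurwicz score = -2 → Conservative.

Conservative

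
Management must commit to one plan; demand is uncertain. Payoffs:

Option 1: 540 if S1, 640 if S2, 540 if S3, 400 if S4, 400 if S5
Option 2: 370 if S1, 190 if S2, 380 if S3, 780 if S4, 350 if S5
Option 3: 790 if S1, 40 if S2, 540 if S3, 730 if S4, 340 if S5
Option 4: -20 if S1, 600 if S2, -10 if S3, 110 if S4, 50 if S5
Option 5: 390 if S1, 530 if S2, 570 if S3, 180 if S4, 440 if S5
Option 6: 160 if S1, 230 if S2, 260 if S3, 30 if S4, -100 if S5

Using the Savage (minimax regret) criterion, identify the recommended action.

Option 1

Column bests: S1=790, S2=640, S3=570, S4=780, S5=440.
Option 1 regrets: 250, 0, 30, 380, 40 → max 380
Option 2 regrets: 420, 450, 190, 0, 90 → max 450
Option 3 regrets: 0, 600, 30, 50, 100 → max 600
Option 4 regrets: 810, 40, 580, 670, 390 → max 810
Option 5 regrets: 400, 110, 0, 600, 0 → max 600
Option 6 regrets: 630, 410, 310, 750, 540 → max 750
Smallest max regret = 380 → Option 1.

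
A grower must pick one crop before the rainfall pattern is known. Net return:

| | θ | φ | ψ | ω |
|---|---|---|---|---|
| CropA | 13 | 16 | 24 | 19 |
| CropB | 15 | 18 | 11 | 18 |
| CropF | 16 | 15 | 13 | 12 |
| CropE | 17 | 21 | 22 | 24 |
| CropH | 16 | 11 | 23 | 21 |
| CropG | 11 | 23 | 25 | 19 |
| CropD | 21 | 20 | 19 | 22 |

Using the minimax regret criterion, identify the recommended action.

CropE

Column bests: θ=21, φ=23, ψ=25, ω=24.
CropA regrets: 8, 7, 1, 5 → max 8
CropB regrets: 6, 5, 14, 6 → max 14
CropF regrets: 5, 8, 12, 12 → max 12
CropE regrets: 4, 2, 3, 0 → max 4
CropH regrets: 5, 12, 2, 3 → max 12
CropG regrets: 10, 0, 0, 5 → max 10
CropD regrets: 0, 3, 6, 2 → max 6
Smallest max regret = 4 → CropE.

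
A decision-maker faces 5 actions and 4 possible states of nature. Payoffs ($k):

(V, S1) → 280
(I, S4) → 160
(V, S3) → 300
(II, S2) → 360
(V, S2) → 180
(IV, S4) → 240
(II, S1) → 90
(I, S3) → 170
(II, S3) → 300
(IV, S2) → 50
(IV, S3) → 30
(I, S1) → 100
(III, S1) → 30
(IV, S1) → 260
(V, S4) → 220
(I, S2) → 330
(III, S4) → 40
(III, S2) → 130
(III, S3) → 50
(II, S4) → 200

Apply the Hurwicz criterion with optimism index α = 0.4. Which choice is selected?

I: 0.4·330 + 0.6·100 = 192
II: 0.4·360 + 0.6·90 = 198
III: 0.4·130 + 0.6·30 = 70
IV: 0.4·260 + 0.6·30 = 122
V: 0.4·300 + 0.6·180 = 228
Highest Hurwicz score = 228 → V.

V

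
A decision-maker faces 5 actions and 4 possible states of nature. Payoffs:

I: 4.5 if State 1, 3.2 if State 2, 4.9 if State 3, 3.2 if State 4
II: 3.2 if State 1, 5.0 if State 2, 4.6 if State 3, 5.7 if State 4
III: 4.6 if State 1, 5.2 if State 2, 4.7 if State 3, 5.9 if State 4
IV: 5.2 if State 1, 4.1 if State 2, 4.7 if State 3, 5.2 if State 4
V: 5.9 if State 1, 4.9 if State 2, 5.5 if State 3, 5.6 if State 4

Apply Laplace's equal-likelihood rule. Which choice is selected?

V

Row averages: I=3.95, II=4.625, III=5.1, IV=4.8, V=5.475
Highest average = 5.475 → V.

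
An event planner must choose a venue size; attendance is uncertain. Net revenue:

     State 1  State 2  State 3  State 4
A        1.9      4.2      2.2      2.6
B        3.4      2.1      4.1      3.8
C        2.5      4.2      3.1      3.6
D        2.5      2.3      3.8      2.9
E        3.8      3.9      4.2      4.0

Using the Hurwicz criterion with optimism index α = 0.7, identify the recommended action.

A: 0.7·4.2 + 0.3·1.9 = 3.51
B: 0.7·4.1 + 0.3·2.1 = 3.5
C: 0.7·4.2 + 0.3·2.5 = 3.69
D: 0.7·3.8 + 0.3·2.3 = 3.35
E: 0.7·4.2 + 0.3·3.8 = 4.08
Highest Hurwicz score = 4.08 → E.

E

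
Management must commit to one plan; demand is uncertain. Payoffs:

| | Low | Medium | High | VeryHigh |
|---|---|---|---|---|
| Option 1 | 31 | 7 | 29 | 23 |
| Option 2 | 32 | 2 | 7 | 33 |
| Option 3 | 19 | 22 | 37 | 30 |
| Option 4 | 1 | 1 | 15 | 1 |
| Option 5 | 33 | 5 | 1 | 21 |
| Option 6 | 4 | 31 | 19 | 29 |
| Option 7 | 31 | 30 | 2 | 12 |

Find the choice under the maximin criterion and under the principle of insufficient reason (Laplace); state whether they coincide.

Row minima: Option 1=7, Option 2=2, Option 3=19, Option 4=1, Option 5=1, Option 6=4, Option 7=2
Best worst-case = 19 → Option 3.
Row averages: Option 1=22.5, Option 2=18.5, Option 3=27, Option 4=4.5, Option 5=15, Option 6=20.75, Option 7=18.75
Highest average = 27 → Option 3.

maximin → Option 3; laplace → Option 3 (agree)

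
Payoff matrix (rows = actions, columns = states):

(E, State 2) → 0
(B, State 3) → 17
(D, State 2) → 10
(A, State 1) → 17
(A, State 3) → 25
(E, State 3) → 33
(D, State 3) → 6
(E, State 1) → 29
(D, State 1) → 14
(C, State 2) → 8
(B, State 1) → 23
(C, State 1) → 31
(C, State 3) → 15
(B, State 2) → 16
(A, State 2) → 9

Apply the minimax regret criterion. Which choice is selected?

Column bests: State 1=31, State 2=16, State 3=33.
A regrets: 14, 7, 8 → max 14
B regrets: 8, 0, 16 → max 16
C regrets: 0, 8, 18 → max 18
D regrets: 17, 6, 27 → max 27
E regrets: 2, 16, 0 → max 16
Smallest max regret = 14 → A.

A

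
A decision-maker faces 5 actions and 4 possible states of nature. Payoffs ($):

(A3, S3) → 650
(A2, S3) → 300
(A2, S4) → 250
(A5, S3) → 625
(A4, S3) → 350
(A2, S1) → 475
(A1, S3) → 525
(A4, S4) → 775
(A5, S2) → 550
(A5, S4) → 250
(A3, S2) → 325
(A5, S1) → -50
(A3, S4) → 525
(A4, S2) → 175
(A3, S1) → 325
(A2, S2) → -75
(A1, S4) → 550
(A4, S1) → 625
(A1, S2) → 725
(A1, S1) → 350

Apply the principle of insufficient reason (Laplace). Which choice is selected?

A1

Row averages: A1=537.5, A2=237.5, A3=456.25, A4=481.25, A5=343.75
Highest average = 537.5 → A1.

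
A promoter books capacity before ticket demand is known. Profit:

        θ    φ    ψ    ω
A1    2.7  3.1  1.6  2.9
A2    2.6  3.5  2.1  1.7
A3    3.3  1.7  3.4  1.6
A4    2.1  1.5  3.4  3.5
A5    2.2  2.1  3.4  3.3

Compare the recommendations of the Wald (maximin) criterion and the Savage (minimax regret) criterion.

Row minima: A1=1.6, A2=1.7, A3=1.6, A4=1.5, A5=2.1
Best worst-case = 2.1 → A5.
Column bests: θ=3.3, φ=3.5, ψ=3.4, ω=3.5.
A1 regrets: 0.6, 0.4, 1.8, 0.6 → max 1.8
A2 regrets: 0.7, 0.0, 1.3, 1.8 → max 1.8
A3 regrets: 0.0, 1.8, 0.0, 1.9 → max 1.9
A4 regrets: 1.2, 2.0, 0.0, 0.0 → max 2.0
A5 regrets: 1.1, 1.4, 0.0, 0.2 → max 1.4
Smallest max regret = 1.4 → A5.

maximin → A5; minimax regret → A5 (agree)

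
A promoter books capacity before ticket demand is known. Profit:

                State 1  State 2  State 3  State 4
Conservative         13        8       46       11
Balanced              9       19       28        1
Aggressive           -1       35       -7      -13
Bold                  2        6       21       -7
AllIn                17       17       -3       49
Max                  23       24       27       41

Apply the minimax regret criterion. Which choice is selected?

Max

Column bests: State 1=23, State 2=35, State 3=46, State 4=49.
Conservative regrets: 10, 27, 0, 38 → max 38
Balanced regrets: 14, 16, 18, 48 → max 48
Aggressive regrets: 24, 0, 53, 62 → max 62
Bold regrets: 21, 29, 25, 56 → max 56
AllIn regrets: 6, 18, 49, 0 → max 49
Max regrets: 0, 11, 19, 8 → max 19
Smallest max regret = 19 → Max.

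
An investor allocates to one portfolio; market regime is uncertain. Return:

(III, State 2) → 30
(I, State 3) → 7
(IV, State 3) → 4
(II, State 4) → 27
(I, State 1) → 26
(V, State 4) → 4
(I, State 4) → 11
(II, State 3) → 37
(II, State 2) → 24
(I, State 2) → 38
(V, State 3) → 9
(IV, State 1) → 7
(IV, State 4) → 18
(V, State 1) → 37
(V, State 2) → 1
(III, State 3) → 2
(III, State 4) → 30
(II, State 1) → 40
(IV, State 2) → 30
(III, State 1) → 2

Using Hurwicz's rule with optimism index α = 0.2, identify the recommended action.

I: 0.2·38 + 0.8·7 = 13.2
II: 0.2·40 + 0.8·24 = 27.2
III: 0.2·30 + 0.8·2 = 7.6
IV: 0.2·30 + 0.8·4 = 9.2
V: 0.2·37 + 0.8·1 = 8.2
Highest Hurwicz score = 27.2 → II.

II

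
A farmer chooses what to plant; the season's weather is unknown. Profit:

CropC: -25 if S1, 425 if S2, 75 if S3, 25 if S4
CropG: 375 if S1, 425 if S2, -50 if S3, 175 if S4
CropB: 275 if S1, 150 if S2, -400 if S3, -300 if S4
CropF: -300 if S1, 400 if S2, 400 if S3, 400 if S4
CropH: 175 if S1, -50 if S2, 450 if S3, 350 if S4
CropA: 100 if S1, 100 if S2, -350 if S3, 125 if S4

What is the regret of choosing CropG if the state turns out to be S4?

Best payoff under S4 is 400.
Regret = 400 − 175 = 225.

225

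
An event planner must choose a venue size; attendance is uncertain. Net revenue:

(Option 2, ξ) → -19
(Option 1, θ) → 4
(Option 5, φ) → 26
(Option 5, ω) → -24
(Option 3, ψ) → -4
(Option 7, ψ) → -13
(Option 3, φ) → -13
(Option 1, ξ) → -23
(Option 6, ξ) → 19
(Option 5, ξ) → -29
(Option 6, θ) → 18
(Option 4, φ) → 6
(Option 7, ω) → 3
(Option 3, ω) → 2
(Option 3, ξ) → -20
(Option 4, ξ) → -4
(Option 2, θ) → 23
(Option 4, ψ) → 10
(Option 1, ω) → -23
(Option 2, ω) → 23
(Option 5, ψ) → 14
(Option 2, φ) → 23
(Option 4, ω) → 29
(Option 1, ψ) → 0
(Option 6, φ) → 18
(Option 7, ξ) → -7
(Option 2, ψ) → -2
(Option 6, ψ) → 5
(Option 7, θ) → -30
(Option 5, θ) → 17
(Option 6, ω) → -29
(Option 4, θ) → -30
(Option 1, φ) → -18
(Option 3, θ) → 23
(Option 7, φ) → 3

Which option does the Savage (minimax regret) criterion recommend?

Column bests: θ=23, φ=26, ψ=14, ω=29, ξ=19.
Option 1 regrets: 19, 44, 14, 52, 42 → max 52
Option 2 regrets: 0, 3, 16, 6, 38 → max 38
Option 3 regrets: 0, 39, 18, 27, 39 → max 39
Option 4 regrets: 53, 20, 4, 0, 23 → max 53
Option 5 regrets: 6, 0, 0, 53, 48 → max 53
Option 6 regrets: 5, 8, 9, 58, 0 → max 58
Option 7 regrets: 53, 23, 27, 26, 26 → max 53
Smallest max regret = 38 → Option 2.

Option 2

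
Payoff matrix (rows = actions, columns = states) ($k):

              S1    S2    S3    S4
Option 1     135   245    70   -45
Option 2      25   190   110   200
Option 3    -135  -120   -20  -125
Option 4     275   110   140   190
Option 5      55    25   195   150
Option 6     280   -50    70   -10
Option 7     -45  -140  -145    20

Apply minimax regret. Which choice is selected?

Option 4

Column bests: S1=280, S2=245, S3=195, S4=200.
Option 1 regrets: 145, 0, 125, 245 → max 245
Option 2 regrets: 255, 55, 85, 0 → max 255
Option 3 regrets: 415, 365, 215, 325 → max 415
Option 4 regrets: 5, 135, 55, 10 → max 135
Option 5 regrets: 225, 220, 0, 50 → max 225
Option 6 regrets: 0, 295, 125, 210 → max 295
Option 7 regrets: 325, 385, 340, 180 → max 385
Smallest max regret = 135 → Option 4.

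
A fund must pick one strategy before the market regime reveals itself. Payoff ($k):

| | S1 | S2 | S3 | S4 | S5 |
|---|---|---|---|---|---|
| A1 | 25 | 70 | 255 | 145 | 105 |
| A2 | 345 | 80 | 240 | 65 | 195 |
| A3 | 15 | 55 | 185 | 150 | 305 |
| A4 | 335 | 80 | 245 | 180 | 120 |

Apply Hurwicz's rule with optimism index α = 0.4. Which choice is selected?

A1: 0.4·255 + 0.6·25 = 117
A2: 0.4·345 + 0.6·65 = 177
A3: 0.4·305 + 0.6·15 = 131
A4: 0.4·335 + 0.6·80 = 182
Highest Hurwicz score = 182 → A4.

A4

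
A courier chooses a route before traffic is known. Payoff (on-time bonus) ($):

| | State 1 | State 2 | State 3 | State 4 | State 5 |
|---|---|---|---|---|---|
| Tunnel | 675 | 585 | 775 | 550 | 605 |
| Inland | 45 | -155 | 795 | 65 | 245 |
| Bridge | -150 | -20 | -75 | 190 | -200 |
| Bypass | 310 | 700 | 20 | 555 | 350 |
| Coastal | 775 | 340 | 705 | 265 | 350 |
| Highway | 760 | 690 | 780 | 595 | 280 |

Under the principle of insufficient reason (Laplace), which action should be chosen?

Row averages: Tunnel=638, Inland=199, Bridge=-51, Bypass=387, Coastal=487, Highway=621
Highest average = 638 → Tunnel.

Tunnel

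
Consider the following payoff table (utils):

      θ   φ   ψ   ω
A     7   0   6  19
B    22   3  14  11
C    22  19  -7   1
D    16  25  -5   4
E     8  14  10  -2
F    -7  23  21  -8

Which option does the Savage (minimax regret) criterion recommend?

E

Column bests: θ=22, φ=25, ψ=21, ω=19.
A regrets: 15, 25, 15, 0 → max 25
B regrets: 0, 22, 7, 8 → max 22
C regrets: 0, 6, 28, 18 → max 28
D regrets: 6, 0, 26, 15 → max 26
E regrets: 14, 11, 11, 21 → max 21
F regrets: 29, 2, 0, 27 → max 29
Smallest max regret = 21 → E.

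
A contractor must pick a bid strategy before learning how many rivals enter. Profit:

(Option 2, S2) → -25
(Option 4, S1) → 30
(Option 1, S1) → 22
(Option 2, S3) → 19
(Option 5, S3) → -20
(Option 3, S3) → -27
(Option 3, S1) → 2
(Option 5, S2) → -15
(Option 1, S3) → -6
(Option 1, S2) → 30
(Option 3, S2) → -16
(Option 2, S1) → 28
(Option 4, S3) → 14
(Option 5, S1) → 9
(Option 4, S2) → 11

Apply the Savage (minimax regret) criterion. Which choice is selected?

Column bests: S1=30, S2=30, S3=19.
Option 1 regrets: 8, 0, 25 → max 25
Option 2 regrets: 2, 55, 0 → max 55
Option 3 regrets: 28, 46, 46 → max 46
Option 4 regrets: 0, 19, 5 → max 19
Option 5 regrets: 21, 45, 39 → max 45
Smallest max regret = 19 → Option 4.

Option 4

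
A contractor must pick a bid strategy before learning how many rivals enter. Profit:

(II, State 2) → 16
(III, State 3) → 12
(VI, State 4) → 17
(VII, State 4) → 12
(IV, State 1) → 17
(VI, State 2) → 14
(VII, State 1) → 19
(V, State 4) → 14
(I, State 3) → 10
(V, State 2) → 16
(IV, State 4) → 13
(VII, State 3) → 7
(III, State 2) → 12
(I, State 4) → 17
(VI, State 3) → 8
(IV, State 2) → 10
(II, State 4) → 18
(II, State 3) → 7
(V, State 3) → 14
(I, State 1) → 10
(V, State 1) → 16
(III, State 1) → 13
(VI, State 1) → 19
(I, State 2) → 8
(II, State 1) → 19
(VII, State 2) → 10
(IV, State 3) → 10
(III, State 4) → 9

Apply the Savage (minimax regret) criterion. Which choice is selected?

V

Column bests: State 1=19, State 2=16, State 3=14, State 4=18.
I regrets: 9, 8, 4, 1 → max 9
II regrets: 0, 0, 7, 0 → max 7
III regrets: 6, 4, 2, 9 → max 9
IV regrets: 2, 6, 4, 5 → max 6
V regrets: 3, 0, 0, 4 → max 4
VI regrets: 0, 2, 6, 1 → max 6
VII regrets: 0, 6, 7, 6 → max 7
Smallest max regret = 4 → V.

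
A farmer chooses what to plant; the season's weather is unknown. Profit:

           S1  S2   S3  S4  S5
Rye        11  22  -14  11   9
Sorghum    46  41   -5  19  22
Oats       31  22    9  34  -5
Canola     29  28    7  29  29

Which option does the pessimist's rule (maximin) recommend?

Row minima: Rye=-14, Sorghum=-5, Oats=-5, Canola=7
Best worst-case = 7 → Canola.

Canola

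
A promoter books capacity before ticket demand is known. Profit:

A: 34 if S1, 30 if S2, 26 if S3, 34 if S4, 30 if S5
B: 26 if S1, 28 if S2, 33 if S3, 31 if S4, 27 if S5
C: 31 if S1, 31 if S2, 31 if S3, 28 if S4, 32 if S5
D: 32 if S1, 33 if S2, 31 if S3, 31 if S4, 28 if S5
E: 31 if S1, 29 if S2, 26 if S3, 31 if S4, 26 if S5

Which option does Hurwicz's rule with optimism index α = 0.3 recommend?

A: 0.3·34 + 0.7·26 = 28.4
B: 0.3·33 + 0.7·26 = 28.1
C: 0.3·32 + 0.7·28 = 29.2
D: 0.3·33 + 0.7·28 = 29.5
E: 0.3·31 + 0.7·26 = 27.5
Highest Hurwicz score = 29.5 → D.

D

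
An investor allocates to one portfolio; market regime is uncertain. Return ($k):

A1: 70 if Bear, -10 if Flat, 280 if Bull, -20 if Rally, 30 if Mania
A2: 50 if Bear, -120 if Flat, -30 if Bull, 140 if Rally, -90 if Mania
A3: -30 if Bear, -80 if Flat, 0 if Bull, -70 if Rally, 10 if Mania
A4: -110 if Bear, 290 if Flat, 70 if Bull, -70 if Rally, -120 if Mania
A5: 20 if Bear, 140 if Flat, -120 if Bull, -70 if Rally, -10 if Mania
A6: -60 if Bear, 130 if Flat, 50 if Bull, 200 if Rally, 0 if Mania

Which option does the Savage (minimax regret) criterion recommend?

A6

Column bests: Bear=70, Flat=290, Bull=280, Rally=200, Mania=30.
A1 regrets: 0, 300, 0, 220, 0 → max 300
A2 regrets: 20, 410, 310, 60, 120 → max 410
A3 regrets: 100, 370, 280, 270, 20 → max 370
A4 regrets: 180, 0, 210, 270, 150 → max 270
A5 regrets: 50, 150, 400, 270, 40 → max 400
A6 regrets: 130, 160, 230, 0, 30 → max 230
Smallest max regret = 230 → A6.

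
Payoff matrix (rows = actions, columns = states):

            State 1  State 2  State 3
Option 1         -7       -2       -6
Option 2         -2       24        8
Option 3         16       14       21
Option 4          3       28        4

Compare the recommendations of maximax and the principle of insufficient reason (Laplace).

Row maxima: Option 1=-2, Option 2=24, Option 3=21, Option 4=28
Best best-case = 28 → Option 4.
Row averages: Option 1=-5, Option 2=10, Option 3=17, Option 4=35/3
Highest average = 17 → Option 3.

maximax → Option 4; laplace → Option 3 (disagree)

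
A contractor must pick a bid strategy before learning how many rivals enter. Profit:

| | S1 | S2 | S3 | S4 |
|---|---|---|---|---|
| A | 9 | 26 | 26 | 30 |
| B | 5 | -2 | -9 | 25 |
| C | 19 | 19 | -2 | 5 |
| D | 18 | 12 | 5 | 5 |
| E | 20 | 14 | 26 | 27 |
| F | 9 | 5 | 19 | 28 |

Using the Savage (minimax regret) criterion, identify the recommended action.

Column bests: S1=20, S2=26, S3=26, S4=30.
A regrets: 11, 0, 0, 0 → max 11
B regrets: 15, 28, 35, 5 → max 35
C regrets: 1, 7, 28, 25 → max 28
D regrets: 2, 14, 21, 25 → max 25
E regrets: 0, 12, 0, 3 → max 12
F regrets: 11, 21, 7, 2 → max 21
Smallest max regret = 11 → A.

A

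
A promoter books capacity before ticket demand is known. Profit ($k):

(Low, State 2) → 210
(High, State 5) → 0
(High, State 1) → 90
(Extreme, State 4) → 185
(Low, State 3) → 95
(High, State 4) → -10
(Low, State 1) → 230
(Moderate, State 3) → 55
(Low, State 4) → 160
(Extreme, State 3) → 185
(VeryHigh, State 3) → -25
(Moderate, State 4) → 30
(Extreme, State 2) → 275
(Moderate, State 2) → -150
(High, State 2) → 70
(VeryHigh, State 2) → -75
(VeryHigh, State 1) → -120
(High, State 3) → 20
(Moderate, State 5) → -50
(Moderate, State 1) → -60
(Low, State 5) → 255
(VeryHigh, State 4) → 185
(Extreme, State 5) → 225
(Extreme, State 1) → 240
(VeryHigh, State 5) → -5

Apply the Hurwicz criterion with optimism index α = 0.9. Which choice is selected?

Low: 0.9·255 + 0.1·95 = 239
Moderate: 0.9·55 + 0.1·(-150) = 34.5
High: 0.9·90 + 0.1·(-10) = 80
VeryHigh: 0.9·185 + 0.1·(-120) = 154.5
Extreme: 0.9·275 + 0.1·185 = 266
Highest Hurwicz score = 266 → Extreme.

Extreme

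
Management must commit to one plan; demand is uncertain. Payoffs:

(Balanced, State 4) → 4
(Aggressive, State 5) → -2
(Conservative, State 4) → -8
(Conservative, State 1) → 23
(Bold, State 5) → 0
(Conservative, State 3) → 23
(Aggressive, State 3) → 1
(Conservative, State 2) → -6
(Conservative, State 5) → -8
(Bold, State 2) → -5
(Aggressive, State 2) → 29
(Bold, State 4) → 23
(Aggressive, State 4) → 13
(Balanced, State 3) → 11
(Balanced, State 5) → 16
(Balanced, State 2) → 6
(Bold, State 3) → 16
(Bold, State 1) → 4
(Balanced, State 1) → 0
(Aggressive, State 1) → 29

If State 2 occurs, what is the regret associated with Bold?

Best payoff under State 2 is 29.
Regret = 29 − (-5) = 34.

34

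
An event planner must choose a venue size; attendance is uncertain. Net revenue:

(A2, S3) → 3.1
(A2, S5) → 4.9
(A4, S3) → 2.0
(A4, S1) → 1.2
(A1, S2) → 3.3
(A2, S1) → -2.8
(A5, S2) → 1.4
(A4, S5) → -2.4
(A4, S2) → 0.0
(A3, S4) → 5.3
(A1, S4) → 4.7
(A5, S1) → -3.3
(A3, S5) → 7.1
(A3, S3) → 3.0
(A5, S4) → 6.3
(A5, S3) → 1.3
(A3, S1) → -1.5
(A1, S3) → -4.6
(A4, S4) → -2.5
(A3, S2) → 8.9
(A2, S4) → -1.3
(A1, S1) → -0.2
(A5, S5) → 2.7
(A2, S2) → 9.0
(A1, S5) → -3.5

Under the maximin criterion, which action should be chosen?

Row minima: A1=-4.6, A2=-2.8, A3=-1.5, A4=-2.5, A5=-3.3
Best worst-case = -1.5 → A3.

A3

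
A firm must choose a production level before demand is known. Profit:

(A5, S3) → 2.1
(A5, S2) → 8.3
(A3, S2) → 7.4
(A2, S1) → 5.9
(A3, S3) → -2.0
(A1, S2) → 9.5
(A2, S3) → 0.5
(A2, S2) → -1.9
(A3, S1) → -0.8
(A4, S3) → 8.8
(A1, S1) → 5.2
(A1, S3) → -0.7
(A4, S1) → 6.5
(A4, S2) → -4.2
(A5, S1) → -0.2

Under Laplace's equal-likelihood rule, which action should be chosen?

Row averages: A1=14/3, A2=1.5, A3=23/15, A4=3.7, A5=3.4
Highest average = 14/3 → A1.

A1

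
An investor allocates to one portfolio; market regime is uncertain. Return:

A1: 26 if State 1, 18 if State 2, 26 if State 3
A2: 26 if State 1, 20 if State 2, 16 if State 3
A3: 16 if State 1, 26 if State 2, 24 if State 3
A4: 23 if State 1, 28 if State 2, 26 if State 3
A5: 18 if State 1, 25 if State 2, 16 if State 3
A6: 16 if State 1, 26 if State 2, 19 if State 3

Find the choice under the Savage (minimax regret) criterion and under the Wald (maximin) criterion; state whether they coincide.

Column bests: State 1=26, State 2=28, State 3=26.
A1 regrets: 0, 10, 0 → max 10
A2 regrets: 0, 8, 10 → max 10
A3 regrets: 10, 2, 2 → max 10
A4 regrets: 3, 0, 0 → max 3
A5 regrets: 8, 3, 10 → max 10
A6 regrets: 10, 2, 7 → max 10
Smallest max regret = 3 → A4.
Row minima: A1=18, A2=16, A3=16, A4=23, A5=16, A6=16
Best worst-case = 23 → A4.

minimax regret → A4; maximin → A4 (agree)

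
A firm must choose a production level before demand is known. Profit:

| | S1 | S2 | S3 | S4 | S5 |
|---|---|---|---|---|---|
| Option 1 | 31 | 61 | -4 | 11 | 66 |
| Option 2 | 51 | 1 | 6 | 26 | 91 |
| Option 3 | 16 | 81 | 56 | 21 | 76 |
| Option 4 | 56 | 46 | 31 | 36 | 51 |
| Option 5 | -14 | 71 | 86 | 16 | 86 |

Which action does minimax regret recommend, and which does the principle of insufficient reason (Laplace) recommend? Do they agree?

Column bests: S1=56, S2=81, S3=86, S4=36, S5=91.
Option 1 regrets: 25, 20, 90, 25, 25 → max 90
Option 2 regrets: 5, 80, 80, 10, 0 → max 80
Option 3 regrets: 40, 0, 30, 15, 15 → max 40
Option 4 regrets: 0, 35, 55, 0, 40 → max 55
Option 5 regrets: 70, 10, 0, 20, 5 → max 70
Smallest max regret = 40 → Option 3.
Row averages: Option 1=33, Option 2=35, Option 3=50, Option 4=44, Option 5=49
Highest average = 50 → Option 3.

minimax regret → Option 3; laplace → Option 3 (agree)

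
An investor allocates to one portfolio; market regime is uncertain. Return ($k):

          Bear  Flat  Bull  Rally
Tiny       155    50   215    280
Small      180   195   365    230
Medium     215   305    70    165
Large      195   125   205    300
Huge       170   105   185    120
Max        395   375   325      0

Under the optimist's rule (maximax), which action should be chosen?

Max

Row maxima: Tiny=280, Small=365, Medium=305, Large=300, Huge=185, Max=395
Best best-case = 395 → Max.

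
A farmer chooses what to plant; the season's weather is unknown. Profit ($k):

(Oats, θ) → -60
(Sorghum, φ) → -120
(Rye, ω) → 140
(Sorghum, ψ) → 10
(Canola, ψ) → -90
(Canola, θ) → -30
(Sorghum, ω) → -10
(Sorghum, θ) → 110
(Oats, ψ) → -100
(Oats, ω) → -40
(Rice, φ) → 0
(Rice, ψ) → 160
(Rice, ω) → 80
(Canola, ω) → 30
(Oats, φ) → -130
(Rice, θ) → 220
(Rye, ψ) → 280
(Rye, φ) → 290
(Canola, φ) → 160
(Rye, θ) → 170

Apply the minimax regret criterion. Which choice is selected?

Rye

Column bests: θ=220, φ=290, ψ=280, ω=140.
Rice regrets: 0, 290, 120, 60 → max 290
Oats regrets: 280, 420, 380, 180 → max 420
Sorghum regrets: 110, 410, 270, 150 → max 410
Rye regrets: 50, 0, 0, 0 → max 50
Canola regrets: 250, 130, 370, 110 → max 370
Smallest max regret = 50 → Rye.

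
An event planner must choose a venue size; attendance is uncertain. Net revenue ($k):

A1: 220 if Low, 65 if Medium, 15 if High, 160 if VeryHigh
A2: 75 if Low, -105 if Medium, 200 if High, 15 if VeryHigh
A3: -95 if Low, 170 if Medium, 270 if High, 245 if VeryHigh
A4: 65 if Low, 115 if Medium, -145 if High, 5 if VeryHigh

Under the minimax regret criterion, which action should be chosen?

Column bests: Low=220, Medium=170, High=270, VeryHigh=245.
A1 regrets: 0, 105, 255, 85 → max 255
A2 regrets: 145, 275, 70, 230 → max 275
A3 regrets: 315, 0, 0, 0 → max 315
A4 regrets: 155, 55, 415, 240 → max 415
Smallest max regret = 255 → A1.

A1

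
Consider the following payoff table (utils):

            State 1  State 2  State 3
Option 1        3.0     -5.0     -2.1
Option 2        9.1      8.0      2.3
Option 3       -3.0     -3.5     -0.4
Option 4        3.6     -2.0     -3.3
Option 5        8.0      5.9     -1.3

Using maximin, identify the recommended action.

Option 2

Row minima: Option 1=-5.0, Option 2=2.3, Option 3=-3.5, Option 4=-3.3, Option 5=-1.3
Best worst-case = 2.3 → Option 2.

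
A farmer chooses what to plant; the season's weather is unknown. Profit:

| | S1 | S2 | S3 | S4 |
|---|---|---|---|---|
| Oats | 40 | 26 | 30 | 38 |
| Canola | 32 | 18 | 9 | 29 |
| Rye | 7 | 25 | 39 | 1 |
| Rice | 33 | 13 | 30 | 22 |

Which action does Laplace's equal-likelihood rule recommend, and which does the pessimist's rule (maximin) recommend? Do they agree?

laplace → Oats; maximin → Oats (agree)

Row averages: Oats=33.5, Canola=22, Rye=18, Rice=24.5
Highest average = 33.5 → Oats.
Row minima: Oats=26, Canola=9, Rye=1, Rice=13
Best worst-case = 26 → Oats.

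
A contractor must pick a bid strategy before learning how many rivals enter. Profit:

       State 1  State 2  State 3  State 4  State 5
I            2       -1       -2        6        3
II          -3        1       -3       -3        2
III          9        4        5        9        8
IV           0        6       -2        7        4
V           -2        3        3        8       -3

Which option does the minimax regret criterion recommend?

III

Column bests: State 1=9, State 2=6, State 3=5, State 4=9, State 5=8.
I regrets: 7, 7, 7, 3, 5 → max 7
II regrets: 12, 5, 8, 12, 6 → max 12
III regrets: 0, 2, 0, 0, 0 → max 2
IV regrets: 9, 0, 7, 2, 4 → max 9
V regrets: 11, 3, 2, 1, 11 → max 11
Smallest max regret = 2 → III.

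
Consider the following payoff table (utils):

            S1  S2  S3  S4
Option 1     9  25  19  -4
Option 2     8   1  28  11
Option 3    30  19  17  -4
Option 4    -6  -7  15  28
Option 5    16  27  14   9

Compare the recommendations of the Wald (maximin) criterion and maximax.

Row minima: Option 1=-4, Option 2=1, Option 3=-4, Option 4=-7, Option 5=9
Best worst-case = 9 → Option 5.
Row maxima: Option 1=25, Option 2=28, Option 3=30, Option 4=28, Option 5=27
Best best-case = 30 → Option 3.

maximin → Option 5; maximax → Option 3 (disagree)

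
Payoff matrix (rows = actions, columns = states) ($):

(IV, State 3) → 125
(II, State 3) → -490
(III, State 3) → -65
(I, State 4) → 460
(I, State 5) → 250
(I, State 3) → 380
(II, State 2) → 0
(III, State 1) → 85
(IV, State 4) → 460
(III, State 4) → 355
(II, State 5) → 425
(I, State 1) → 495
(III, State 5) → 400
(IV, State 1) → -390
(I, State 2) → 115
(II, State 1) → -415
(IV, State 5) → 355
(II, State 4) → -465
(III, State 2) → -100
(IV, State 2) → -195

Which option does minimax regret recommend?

Column bests: State 1=495, State 2=115, State 3=380, State 4=460, State 5=425.
I regrets: 0, 0, 0, 0, 175 → max 175
II regrets: 910, 115, 870, 925, 0 → max 925
III regrets: 410, 215, 445, 105, 25 → max 445
IV regrets: 885, 310, 255, 0, 70 → max 885
Smallest max regret = 175 → I.

I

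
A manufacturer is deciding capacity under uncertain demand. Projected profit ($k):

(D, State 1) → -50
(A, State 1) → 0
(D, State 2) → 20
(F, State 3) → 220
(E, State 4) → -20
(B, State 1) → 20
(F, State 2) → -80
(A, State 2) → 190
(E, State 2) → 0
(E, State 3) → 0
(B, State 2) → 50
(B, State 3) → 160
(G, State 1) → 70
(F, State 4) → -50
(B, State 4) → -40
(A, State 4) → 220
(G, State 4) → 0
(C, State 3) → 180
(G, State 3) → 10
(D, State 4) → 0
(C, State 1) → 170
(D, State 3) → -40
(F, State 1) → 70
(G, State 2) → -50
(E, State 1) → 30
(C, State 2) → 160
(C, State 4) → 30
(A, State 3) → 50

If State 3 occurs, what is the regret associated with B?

Best payoff under State 3 is 220.
Regret = 220 − 160 = 60.

60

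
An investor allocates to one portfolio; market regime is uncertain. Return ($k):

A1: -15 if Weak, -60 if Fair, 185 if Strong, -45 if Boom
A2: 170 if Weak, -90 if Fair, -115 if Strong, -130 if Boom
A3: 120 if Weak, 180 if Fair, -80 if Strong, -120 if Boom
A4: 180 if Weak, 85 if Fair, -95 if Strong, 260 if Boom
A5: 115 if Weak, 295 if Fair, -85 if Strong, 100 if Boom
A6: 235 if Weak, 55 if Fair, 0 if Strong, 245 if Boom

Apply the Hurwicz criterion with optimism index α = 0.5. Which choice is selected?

A6

A1: 0.5·185 + 0.5·(-60) = 62.5
A2: 0.5·170 + 0.5·(-130) = 20
A3: 0.5·180 + 0.5·(-120) = 30
A4: 0.5·260 + 0.5·(-95) = 82.5
A5: 0.5·295 + 0.5·(-85) = 105
A6: 0.5·245 + 0.5·0 = 122.5
Highest Hurwicz score = 122.5 → A6.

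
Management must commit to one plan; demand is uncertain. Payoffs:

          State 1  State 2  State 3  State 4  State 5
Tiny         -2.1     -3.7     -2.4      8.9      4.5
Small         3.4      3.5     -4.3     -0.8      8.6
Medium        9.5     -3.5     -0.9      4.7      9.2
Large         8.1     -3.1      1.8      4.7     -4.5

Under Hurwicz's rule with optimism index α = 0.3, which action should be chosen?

Tiny: 0.3·8.9 + 0.7·(-3.7) = 0.08
Small: 0.3·8.6 + 0.7·(-4.3) = -0.43
Medium: 0.3·9.5 + 0.7·(-3.5) = 0.4
Large: 0.3·8.1 + 0.7·(-4.5) = -0.72
Highest Hurwicz score = 0.4 → Medium.

Medium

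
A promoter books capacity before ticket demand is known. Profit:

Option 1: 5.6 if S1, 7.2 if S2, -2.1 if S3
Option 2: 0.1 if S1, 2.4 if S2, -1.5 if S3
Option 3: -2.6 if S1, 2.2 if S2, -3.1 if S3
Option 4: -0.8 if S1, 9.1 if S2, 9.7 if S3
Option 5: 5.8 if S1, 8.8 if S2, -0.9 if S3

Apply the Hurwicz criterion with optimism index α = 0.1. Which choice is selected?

Option 4

Option 1: 0.1·7.2 + 0.9·(-2.1) = -1.17
Option 2: 0.1·2.4 + 0.9·(-1.5) = -1.11
Option 3: 0.1·2.2 + 0.9·(-3.1) = -2.57
Option 4: 0.1·9.7 + 0.9·(-0.8) = 0.25
Option 5: 0.1·8.8 + 0.9·(-0.9) = 0.07
Highest Hurwicz score = 0.25 → Option 4.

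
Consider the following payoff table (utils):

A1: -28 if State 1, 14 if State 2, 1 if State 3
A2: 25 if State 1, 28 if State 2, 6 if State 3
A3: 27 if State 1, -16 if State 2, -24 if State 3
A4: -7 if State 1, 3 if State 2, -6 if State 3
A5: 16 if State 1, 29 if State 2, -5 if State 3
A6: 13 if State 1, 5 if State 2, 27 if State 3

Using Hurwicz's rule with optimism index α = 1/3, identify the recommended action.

A2

A1: 1/3·14 + 2/3·(-28) = -14
A2: 1/3·28 + 2/3·6 = 40/3
A3: 1/3·27 + 2/3·(-24) = -7
A4: 1/3·3 + 2/3·(-7) = -11/3
A5: 1/3·29 + 2/3·(-5) = 19/3
A6: 1/3·27 + 2/3·5 = 37/3
Highest Hurwicz score = 40/3 → A2.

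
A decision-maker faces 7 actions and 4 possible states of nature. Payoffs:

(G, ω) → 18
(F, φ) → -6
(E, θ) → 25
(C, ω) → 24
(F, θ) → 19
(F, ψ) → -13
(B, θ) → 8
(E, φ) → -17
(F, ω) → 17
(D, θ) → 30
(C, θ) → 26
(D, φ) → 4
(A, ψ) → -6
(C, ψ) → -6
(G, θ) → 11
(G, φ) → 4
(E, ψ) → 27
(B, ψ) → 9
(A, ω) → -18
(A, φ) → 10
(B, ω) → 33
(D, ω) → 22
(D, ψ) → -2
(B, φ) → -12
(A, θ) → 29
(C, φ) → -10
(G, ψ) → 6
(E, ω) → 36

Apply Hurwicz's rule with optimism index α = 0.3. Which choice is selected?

G

A: 0.3·29 + 0.7·(-18) = -3.9
B: 0.3·33 + 0.7·(-12) = 1.5
C: 0.3·26 + 0.7·(-10) = 0.8
D: 0.3·30 + 0.7·(-2) = 7.6
E: 0.3·36 + 0.7·(-17) = -1.1
F: 0.3·19 + 0.7·(-13) = -3.4
G: 0.3·18 + 0.7·4 = 8.2
Highest Hurwicz score = 8.2 → G.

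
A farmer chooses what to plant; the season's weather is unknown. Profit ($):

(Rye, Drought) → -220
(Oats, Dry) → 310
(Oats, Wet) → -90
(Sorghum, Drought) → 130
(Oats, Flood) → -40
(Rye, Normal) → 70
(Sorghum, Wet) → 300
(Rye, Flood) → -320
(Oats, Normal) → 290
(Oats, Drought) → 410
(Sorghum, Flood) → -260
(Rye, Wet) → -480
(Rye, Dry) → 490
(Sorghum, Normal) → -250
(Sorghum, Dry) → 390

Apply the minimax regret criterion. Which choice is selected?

Oats

Column bests: Drought=410, Dry=490, Normal=290, Wet=300, Flood=-40.
Rye regrets: 630, 0, 220, 780, 280 → max 780
Oats regrets: 0, 180, 0, 390, 0 → max 390
Sorghum regrets: 280, 100, 540, 0, 220 → max 540
Smallest max regret = 390 → Oats.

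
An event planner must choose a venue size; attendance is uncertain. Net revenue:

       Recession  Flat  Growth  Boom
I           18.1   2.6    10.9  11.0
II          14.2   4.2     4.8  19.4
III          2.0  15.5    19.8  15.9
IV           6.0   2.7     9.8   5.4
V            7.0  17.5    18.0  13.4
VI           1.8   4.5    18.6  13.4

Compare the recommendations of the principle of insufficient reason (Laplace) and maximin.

Row averages: I=10.65, II=10.65, III=13.3, IV=5.975, V=13.975, VI=9.575
Highest average = 13.975 → V.
Row minima: I=2.6, II=4.2, III=2.0, IV=2.7, V=7.0, VI=1.8
Best worst-case = 7.0 → V.

laplace → V; maximin → V (agree)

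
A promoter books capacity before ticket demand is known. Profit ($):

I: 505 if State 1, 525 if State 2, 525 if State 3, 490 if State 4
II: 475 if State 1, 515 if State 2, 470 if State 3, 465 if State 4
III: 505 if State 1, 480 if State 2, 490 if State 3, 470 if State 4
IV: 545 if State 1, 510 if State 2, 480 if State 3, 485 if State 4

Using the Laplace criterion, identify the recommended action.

I

Row averages: I=511.25, II=481.25, III=486.25, IV=505
Highest average = 511.25 → I.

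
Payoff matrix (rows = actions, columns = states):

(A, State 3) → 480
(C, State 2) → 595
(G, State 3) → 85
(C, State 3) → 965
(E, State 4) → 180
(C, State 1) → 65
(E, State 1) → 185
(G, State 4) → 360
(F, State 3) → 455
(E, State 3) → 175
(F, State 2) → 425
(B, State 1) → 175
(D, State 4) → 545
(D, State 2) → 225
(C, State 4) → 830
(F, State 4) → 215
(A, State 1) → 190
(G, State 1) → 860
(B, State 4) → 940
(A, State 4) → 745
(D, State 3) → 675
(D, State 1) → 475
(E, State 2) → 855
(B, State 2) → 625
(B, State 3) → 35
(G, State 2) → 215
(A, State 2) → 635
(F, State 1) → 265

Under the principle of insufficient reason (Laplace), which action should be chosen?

Row averages: A=512.5, B=443.75, C=613.75, D=480, E=348.75, F=340, G=380
Highest average = 613.75 → C.

C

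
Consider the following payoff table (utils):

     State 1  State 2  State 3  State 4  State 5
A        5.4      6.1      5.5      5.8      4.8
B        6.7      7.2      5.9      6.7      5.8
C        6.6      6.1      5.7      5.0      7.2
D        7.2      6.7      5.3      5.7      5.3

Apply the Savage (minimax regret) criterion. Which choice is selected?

Column bests: State 1=7.2, State 2=7.2, State 3=5.9, State 4=6.7, State 5=7.2.
A regrets: 1.8, 1.1, 0.4, 0.9, 2.4 → max 2.4
B regrets: 0.5, 0.0, 0.0, 0.0, 1.4 → max 1.4
C regrets: 0.6, 1.1, 0.2, 1.7, 0.0 → max 1.7
D regrets: 0.0, 0.5, 0.6, 1.0, 1.9 → max 1.9
Smallest max regret = 1.4 → B.

B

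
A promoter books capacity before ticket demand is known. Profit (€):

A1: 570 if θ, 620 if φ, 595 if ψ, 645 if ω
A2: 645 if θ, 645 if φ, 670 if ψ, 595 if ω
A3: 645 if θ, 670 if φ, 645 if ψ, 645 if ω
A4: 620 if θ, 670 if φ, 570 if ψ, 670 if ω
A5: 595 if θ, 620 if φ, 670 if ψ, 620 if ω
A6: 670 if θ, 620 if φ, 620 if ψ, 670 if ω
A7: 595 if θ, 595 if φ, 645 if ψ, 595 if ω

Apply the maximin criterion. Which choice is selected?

Row minima: A1=570, A2=595, A3=645, A4=570, A5=595, A6=620, A7=595
Best worst-case = 645 → A3.

A3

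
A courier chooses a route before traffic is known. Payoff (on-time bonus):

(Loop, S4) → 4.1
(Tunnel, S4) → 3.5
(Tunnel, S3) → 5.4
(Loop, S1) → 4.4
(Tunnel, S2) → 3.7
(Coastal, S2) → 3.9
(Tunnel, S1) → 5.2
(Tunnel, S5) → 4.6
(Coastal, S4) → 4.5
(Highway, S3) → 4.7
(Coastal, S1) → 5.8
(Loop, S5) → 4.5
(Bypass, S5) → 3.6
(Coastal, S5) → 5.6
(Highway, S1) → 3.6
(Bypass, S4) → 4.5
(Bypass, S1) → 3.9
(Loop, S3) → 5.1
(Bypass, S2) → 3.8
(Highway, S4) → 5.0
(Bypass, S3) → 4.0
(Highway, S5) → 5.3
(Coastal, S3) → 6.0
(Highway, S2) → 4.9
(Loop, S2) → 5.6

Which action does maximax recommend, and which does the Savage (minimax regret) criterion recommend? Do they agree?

Row maxima: Tunnel=5.4, Loop=5.6, Bypass=4.5, Coastal=6.0, Highway=5.3
Best best-case = 6.0 → Coastal.
Column bests: S1=5.8, S2=5.6, S3=6.0, S4=5.0, S5=5.6.
Tunnel regrets: 0.6, 1.9, 0.6, 1.5, 1.0 → max 1.9
Loop regrets: 1.4, 0.0, 0.9, 0.9, 1.1 → max 1.4
Bypass regrets: 1.9, 1.8, 2.0, 0.5, 2.0 → max 2.0
Coastal regrets: 0.0, 1.7, 0.0, 0.5, 0.0 → max 1.7
Highway regrets: 2.2, 0.7, 1.3, 0.0, 0.3 → max 2.2
Smallest max regret = 1.4 → Loop.

maximax → Coastal; minimax regret → Loop (disagree)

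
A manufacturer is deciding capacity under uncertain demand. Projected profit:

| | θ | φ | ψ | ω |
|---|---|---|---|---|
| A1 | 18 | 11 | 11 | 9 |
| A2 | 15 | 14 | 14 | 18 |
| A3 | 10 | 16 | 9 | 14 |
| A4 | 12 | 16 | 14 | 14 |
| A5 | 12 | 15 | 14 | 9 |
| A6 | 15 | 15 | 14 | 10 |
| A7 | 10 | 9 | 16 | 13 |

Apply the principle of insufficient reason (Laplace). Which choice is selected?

Row averages: A1=12.25, A2=15.25, A3=12.25, A4=14, A5=12.5, A6=13.5, A7=12
Highest average = 15.25 → A2.

A2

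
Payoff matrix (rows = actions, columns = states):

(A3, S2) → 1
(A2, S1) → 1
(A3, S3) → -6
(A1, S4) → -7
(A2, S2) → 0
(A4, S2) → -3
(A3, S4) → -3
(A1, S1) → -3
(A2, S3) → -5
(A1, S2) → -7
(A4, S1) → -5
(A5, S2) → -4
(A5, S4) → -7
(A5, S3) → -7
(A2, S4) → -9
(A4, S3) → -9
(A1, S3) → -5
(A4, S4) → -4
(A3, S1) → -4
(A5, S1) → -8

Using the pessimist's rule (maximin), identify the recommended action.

Row minima: A1=-7, A2=-9, A3=-6, A4=-9, A5=-8
Best worst-case = -6 → A3.

A3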